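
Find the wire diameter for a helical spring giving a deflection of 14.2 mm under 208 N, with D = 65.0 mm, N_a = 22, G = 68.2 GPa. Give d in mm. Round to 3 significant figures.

10.1 mm

Required rate k = F/δ = 208/14.2 = 14.648 N/mm
d = (8D³N_a·k / G)^(1/4) = (8·65.0³·22·14.648 / (68.2×10³))^0.25
  = (10381)^0.25 = 10.0939 mm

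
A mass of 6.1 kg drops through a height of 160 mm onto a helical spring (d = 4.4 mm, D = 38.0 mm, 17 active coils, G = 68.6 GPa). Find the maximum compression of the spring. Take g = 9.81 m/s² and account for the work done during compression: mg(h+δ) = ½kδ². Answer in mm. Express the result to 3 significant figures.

93.9 mm

k = Gd⁴/(8D³N_a) = (68.6×10³)(4.4⁴)/(8·38.0³·17) = 3.4454 N/mm
W = mg = 6.1 × 9.81 = 59.841 N
½kδ² − Wδ − Wh = 0 → δ = (W + √(W² + 2kWh))/k
δ = (59.841 + √(3580.9 + 65977.2))/3.4454 = (59.841 + 263.74)/3.4454 = 93.915 mm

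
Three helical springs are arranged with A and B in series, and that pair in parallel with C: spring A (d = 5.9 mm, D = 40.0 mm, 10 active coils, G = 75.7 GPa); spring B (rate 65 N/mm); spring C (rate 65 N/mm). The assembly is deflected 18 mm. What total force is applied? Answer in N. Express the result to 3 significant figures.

k_A = Gd⁴/(8D³N_a) = (75.7×10³)(5.9⁴)/(8·40.0³·10) = 17.916 N/mm
Springs A,B series: k_AB = 1/(1/17.916+1/65) = 14.045 N/mm; parallel with C: k_eq = 14.045+65 = 79.045 N/mm
F = k_eq·δ = 79.045·18 = 1422.8 N

1420 N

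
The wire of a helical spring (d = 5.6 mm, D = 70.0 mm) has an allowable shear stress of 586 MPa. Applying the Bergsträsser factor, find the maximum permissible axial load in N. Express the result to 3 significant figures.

522 N

C = D/d = 70.0/5.6 = 12.5000
K_B = (4C+2)/(4C−3) = 52.000/47.000 = 1.1064
τ_max = K·8FD/(πd³) → F_max = τ_allow·πd³/(8DK)
F_max = 586·π·5.6³/(8·70.0·1.1064) = 3.233e+05/619.57 = 521.82 N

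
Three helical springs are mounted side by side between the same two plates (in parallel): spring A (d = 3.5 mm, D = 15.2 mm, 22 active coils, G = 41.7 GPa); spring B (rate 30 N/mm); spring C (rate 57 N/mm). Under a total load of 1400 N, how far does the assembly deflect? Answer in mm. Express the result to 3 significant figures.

14.4 mm

k_A = Gd⁴/(8D³N_a) = (41.7×10³)(3.5⁴)/(8·15.2³·22) = 10.124 N/mm
Parallel: k_eq = 10.124 + 30 + 57 = 97.124 N/mm
δ = F/k_eq = 1400/97.124 = 14.415 mm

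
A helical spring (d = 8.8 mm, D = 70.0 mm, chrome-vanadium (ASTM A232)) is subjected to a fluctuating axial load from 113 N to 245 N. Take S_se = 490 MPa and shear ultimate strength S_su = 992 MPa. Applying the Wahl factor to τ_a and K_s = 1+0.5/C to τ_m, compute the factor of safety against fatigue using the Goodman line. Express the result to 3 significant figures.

C = D/d = 70.0/8.8 = 7.9545; K_W = (4C−1)/(4C−4)+0.615/C = 1.1852; K_s = 1+0.5/C = 1.0629
F_a = (F_max−F_min)/2 = 66 N; F_m = (F_max+F_min)/2 = 179 N
τ_a = K_W·8F_aD/(πd³) = 1.1852 × 17.264 = 20.46 MPa
τ_m = K_s·8F_mD/(πd³) = 1.0629 × 46.821 = 49.764 MPa
Goodman: 1/n_f = τ_a/S_se + τ_m/S_su = 20.46/490 + 49.764/992 = 0.04176 + 0.05017 = 0.091921
n_f = 1/0.091921 = 10.88

10.9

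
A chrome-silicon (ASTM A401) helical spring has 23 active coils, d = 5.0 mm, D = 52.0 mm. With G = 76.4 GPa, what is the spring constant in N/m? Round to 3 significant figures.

1850 N/m

k = Gd⁴/(8D³N_a) = (76.4×10³ × 5.0⁴) / (8 × 52.0³ × 23)
  = 4.775e+07 / 2.58719e+07 = 1.8456 N/mm = 1845.6 N/m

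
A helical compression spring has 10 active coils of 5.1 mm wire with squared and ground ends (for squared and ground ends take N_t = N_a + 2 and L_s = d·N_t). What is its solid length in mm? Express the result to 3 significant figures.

squared and ground ends: N_t = N_a + 2 = 10 + 2 = 12
L_s = d·N_t = 5.1 × 12 = 61.2 mm

61.2 mm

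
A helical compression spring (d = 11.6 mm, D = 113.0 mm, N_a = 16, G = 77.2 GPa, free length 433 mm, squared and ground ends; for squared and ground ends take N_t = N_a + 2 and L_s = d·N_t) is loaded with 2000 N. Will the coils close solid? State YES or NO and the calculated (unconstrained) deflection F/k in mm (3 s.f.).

YES, δ = 264 mm

k = Gd⁴/(8D³N_a) = (77.2×10³)(11.6⁴)/(8·113.0³·16) = 7.5684 N/mm
N_t = 18; L_s = 11.6·18 = 208.8 mm; δ_solid = L₀ − L_s = 433 − 208.8 = 224.2 mm
δ = F/k = 2000/7.5684 = 264.26 mm
δ ≥ δ_solid → spring goes solid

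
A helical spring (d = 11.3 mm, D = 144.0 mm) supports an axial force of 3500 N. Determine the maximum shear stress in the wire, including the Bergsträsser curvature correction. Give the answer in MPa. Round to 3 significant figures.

982 MPa

Spring index C = D/d = 144.0/11.3 = 12.7434
K_B = (4C+2)/(4C−3) = 52.973/47.973 = 1.1042
τ₀ = 8FD/(πd³) = 8·3500·144.0/(π·11.3³) = 4.032e+06/4533 = 889.48 MPa
τ_max = K·τ₀ = 1.1042 × 889.48 = 982.18 MPa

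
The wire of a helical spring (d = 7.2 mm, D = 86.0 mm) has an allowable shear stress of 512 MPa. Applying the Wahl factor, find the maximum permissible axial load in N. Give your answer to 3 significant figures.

779 N

C = D/d = 86.0/7.2 = 11.9444
K_W = (4C−1)/(4C−4) + 0.615/C = 46.778/43.778 + 0.0515 = 1.1200
τ_max = K·8FD/(πd³) → F_max = τ_allow·πd³/(8DK)
F_max = 512·π·7.2³/(8·86.0·1.1200) = 6.0037e+05/770.57 = 779.12 N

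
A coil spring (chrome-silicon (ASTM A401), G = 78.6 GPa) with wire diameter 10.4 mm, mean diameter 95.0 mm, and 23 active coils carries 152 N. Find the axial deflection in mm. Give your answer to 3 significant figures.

k = Gd⁴/(8D³N_a) = (78.6×10³)(10.4⁴)/(8·95.0³·23) = 5.8286 N/mm
δ = F/k = 152 / 5.8286 = 26.078 mm

26.1 mm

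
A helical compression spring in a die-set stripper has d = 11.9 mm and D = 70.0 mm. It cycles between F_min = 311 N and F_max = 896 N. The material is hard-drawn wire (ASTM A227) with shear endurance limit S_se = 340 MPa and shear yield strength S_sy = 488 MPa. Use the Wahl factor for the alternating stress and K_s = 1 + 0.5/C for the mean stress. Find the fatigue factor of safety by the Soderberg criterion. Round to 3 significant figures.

3.90

C = D/d = 70.0/11.9 = 5.8824; K_W = (4C−1)/(4C−4)+0.615/C = 1.2582; K_s = 1+0.5/C = 1.0850
F_a = (F_max−F_min)/2 = 292.5 N; F_m = (F_max+F_min)/2 = 603.5 N
τ_a = K_W·8F_aD/(πd³) = 1.2582 × 30.94 = 38.928 MPa
τ_m = K_s·8F_mD/(πd³) = 1.0850 × 63.837 = 69.263 MPa
Soderberg: 1/n_f = τ_a/S_se + τ_m/S_sy = 38.928/340 + 69.263/488 = 0.11449 + 0.14193 = 0.25643
n_f = 1/0.25643 = 3.9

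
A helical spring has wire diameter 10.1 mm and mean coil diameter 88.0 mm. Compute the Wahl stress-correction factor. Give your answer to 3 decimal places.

C = D/d = 88.0/10.1 = 8.7129
K_W = (4C−1)/(4C−4) + 0.615/C = 33.851/30.851 + 0.0706 = 1.1678

1.168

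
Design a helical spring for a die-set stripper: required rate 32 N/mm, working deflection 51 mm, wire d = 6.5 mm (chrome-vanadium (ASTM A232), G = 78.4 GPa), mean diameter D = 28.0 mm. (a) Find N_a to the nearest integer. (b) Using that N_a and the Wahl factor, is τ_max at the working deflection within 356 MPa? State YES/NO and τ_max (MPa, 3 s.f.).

(a) 25 coils; (b) NO, τ_max = 578 MPa

N_a = Gd⁴/(8D³k) = (78.4×10³)(6.5⁴)/(8·28.0³·32) = 24.9 → N_a = 25
Actual rate k = Gd⁴/(8D³·25) = 31.876 N/mm
Working load F = kδ = 31.876·51 = 1625.7 N
C = 28.0/6.5 = 4.3077; K_W = (4C−1)/(4C−4)+0.615/C = 1.3695
τ_max = K_W·8FD/(πd³) = 1.3695·422.08 = 578.04 MPa
τ_max > 356 MPa → exceeds allowable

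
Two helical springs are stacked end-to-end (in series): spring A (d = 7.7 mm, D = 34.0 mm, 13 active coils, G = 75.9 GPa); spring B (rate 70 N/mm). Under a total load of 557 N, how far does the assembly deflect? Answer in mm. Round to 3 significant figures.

16.5 mm

k_A = Gd⁴/(8D³N_a) = (75.9×10³)(7.7⁴)/(8·34.0³·13) = 65.273 N/mm
Series: 1/k_eq = 1/65.273 + 1/70 = 0.029606; k_eq = 33.777 N/mm
δ = F/k_eq = 557/33.777 = 16.491 mm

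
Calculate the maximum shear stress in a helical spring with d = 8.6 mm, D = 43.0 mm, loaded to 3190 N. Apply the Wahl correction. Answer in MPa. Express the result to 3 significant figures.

Spring index C = D/d = 43.0/8.6 = 5.0000
K_W = (4C−1)/(4C−4) + 0.615/C = 19.000/16.000 + 0.1230 = 1.3105
τ₀ = 8FD/(πd³) = 8·3190·43.0/(π·8.6³) = 1.09736e+06/1998.2 = 549.17 MPa
τ_max = K·τ₀ = 1.3105 × 549.17 = 719.68 MPa

720 MPa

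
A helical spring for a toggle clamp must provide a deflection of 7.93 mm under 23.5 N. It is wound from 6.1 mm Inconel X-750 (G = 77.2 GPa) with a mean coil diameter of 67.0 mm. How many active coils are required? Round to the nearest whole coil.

Required rate k = F/δ = 23.5/7.93 = 2.9634 N/mm
N_a = Gd⁴/(8D³k) = (77.2×10³ × 6.1⁴)/(8 × 67.0³ × 2.9634)
    = 1.0689e+08 / 7.13032e+06 = 14.99 → 15 coils

15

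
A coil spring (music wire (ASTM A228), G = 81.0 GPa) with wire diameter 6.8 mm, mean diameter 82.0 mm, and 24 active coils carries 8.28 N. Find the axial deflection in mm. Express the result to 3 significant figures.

5.06 mm

k = Gd⁴/(8D³N_a) = (81.0×10³)(6.8⁴)/(8·82.0³·24) = 1.636 N/mm
δ = F/k = 8.28 / 1.636 = 5.0612 mm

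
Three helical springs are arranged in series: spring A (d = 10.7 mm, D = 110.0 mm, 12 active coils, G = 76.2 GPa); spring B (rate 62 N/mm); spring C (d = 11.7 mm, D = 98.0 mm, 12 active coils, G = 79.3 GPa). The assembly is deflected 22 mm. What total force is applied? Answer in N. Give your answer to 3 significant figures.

k_A = Gd⁴/(8D³N_a) = (76.2×10³)(10.7⁴)/(8·110.0³·12) = 7.817 N/mm
k_C = Gd⁴/(8D³N_a) = (79.3×10³)(11.7⁴)/(8·98.0³·12) = 16.446 N/mm
Series: 1/k_eq = 1/7.817 + 1/62 + 1/16.446 = 0.20486; k_eq = 4.8814 N/mm
F = k_eq·δ = 4.8814·22 = 107.39 N

107 N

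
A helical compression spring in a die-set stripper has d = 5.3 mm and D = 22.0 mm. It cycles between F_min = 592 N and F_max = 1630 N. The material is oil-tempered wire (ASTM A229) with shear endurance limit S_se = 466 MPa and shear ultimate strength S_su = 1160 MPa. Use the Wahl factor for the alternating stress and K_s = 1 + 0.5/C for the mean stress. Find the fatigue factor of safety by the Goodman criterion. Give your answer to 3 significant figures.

1.02

C = D/d = 22.0/5.3 = 4.1509; K_W = (4C−1)/(4C−4)+0.615/C = 1.3862; K_s = 1+0.5/C = 1.1205
F_a = (F_max−F_min)/2 = 519 N; F_m = (F_max+F_min)/2 = 1111 N
τ_a = K_W·8F_aD/(πd³) = 1.3862 × 195.3 = 270.72 MPa
τ_m = K_s·8F_mD/(πd³) = 1.1205 × 418.07 = 468.43 MPa
Goodman: 1/n_f = τ_a/S_se + τ_m/S_su = 270.72/466 + 468.43/1160 = 0.58095 + 0.40382 = 0.98477
n_f = 1/0.98477 = 1.015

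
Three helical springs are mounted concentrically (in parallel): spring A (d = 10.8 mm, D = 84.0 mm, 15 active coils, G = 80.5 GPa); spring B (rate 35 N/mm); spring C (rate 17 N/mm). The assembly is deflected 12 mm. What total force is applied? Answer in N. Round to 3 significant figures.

k_A = Gd⁴/(8D³N_a) = (80.5×10³)(10.8⁴)/(8·84.0³·15) = 15.398 N/mm
Parallel: k_eq = 15.398 + 35 + 17 = 67.398 N/mm
F = k_eq·δ = 67.398·12 = 808.78 N

809 N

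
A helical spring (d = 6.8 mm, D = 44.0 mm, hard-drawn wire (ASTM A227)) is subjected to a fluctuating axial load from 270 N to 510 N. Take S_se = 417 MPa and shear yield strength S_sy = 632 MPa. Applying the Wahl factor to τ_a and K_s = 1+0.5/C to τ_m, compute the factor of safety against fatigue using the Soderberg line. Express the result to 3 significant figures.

C = D/d = 44.0/6.8 = 6.4706; K_W = (4C−1)/(4C−4)+0.615/C = 1.2321; K_s = 1+0.5/C = 1.0773
F_a = (F_max−F_min)/2 = 120 N; F_m = (F_max+F_min)/2 = 390 N
τ_a = K_W·8F_aD/(πd³) = 1.2321 × 42.761 = 52.688 MPa
τ_m = K_s·8F_mD/(πd³) = 1.0773 × 138.97 = 149.71 MPa
Soderberg: 1/n_f = τ_a/S_se + τ_m/S_sy = 52.688/417 + 149.71/632 = 0.12635 + 0.23689 = 0.36323
n_f = 1/0.36323 = 2.753

2.75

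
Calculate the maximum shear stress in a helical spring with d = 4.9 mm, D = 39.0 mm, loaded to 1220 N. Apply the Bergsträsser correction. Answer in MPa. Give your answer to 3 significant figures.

1210 MPa

Spring index C = D/d = 39.0/4.9 = 7.9592
K_B = (4C+2)/(4C−3) = 33.837/28.837 = 1.1734
τ₀ = 8FD/(πd³) = 8·1220·39.0/(π·4.9³) = 380640/369.61 = 1029.9 MPa
τ_max = K·τ₀ = 1.1734 × 1029.9 = 1208.4 MPa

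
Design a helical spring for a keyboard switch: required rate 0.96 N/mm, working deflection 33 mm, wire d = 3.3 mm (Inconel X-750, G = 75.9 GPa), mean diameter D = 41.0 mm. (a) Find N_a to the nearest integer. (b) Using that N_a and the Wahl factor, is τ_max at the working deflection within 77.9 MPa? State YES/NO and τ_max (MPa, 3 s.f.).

(a) 17 coils; (b) NO, τ_max = 103 MPa

N_a = Gd⁴/(8D³k) = (75.9×10³)(3.3⁴)/(8·41.0³·0.96) = 17.01 → N_a = 17
Actual rate k = Gd⁴/(8D³·17) = 0.9603 N/mm
Working load F = kδ = 0.9603·33 = 31.69 N
C = 41.0/3.3 = 12.4242; K_W = (4C−1)/(4C−4)+0.615/C = 1.1151
τ_max = K_W·8FD/(πd³) = 1.1151·92.067 = 102.67 MPa
τ_max > 77.9 MPa → exceeds allowable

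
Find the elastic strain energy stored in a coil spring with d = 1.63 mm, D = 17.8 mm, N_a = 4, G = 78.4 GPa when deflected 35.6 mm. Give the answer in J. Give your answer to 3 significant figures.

k = Gd⁴/(8D³N_a) = (78.4×10³)(1.63⁴)/(8·17.8³·4) = 3.0666 N/mm
U = ½kδ² = 0.5 × 3.0666 × 35.6² = 1943.2 N·mm = 1.9432 J

1.94 J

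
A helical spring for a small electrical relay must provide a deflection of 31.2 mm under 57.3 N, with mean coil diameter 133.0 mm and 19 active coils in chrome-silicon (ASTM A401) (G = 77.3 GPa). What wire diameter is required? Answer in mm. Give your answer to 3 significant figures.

Required rate k = F/δ = 57.3/31.2 = 1.8365 N/mm
d = (8D³N_a·k / G)^(1/4) = (8·133.0³·19·1.8365 / (77.3×10³))^0.25
  = (8496.1)^0.25 = 9.6007 mm

9.60 mm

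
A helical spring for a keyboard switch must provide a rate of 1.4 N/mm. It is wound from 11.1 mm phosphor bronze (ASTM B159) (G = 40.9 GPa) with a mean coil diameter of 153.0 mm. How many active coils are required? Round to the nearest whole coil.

N_a = Gd⁴/(8D³k) = (40.9×10³ × 11.1⁴)/(8 × 153.0³ × 1.4)
    = 6.20891e+08 / 4.01137e+07 = 15.48 → 15 coils

15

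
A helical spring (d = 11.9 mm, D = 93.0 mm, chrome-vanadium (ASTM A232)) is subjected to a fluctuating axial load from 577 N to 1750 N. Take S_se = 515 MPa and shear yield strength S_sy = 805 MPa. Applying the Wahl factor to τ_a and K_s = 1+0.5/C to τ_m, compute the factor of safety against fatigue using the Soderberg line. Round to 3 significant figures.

2.46

C = D/d = 93.0/11.9 = 7.8151; K_W = (4C−1)/(4C−4)+0.615/C = 1.1887; K_s = 1+0.5/C = 1.0640
F_a = (F_max−F_min)/2 = 586.5 N; F_m = (F_max+F_min)/2 = 1163.5 N
τ_a = K_W·8F_aD/(πd³) = 1.1887 × 82.423 = 97.98 MPa
τ_m = K_s·8F_mD/(πd³) = 1.0640 × 163.51 = 173.97 MPa
Soderberg: 1/n_f = τ_a/S_se + τ_m/S_sy = 97.98/515 + 173.97/805 = 0.19025 + 0.21612 = 0.40637
n_f = 1/0.40637 = 2.461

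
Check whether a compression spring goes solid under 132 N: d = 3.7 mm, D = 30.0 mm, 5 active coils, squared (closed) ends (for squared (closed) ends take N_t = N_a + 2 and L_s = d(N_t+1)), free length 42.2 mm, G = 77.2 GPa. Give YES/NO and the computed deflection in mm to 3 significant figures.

k = Gd⁴/(8D³N_a) = (77.2×10³)(3.7⁴)/(8·30.0³·5) = 13.397 N/mm
N_t = 7; L_s = 3.7·8 = 29.6 mm; δ_solid = L₀ − L_s = 42.2 − 29.6 = 12.6 mm
δ = F/k = 132/13.397 = 9.8531 mm
δ < δ_solid → spring does not go solid

NO, δ = 9.85 mm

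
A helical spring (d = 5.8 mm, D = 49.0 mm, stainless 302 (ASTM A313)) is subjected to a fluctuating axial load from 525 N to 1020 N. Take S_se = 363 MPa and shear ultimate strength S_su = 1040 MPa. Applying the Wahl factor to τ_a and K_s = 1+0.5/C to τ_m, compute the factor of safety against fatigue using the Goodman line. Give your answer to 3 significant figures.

0.985

C = D/d = 49.0/5.8 = 8.4483; K_W = (4C−1)/(4C−4)+0.615/C = 1.1735; K_s = 1+0.5/C = 1.0592
F_a = (F_max−F_min)/2 = 247.5 N; F_m = (F_max+F_min)/2 = 772.5 N
τ_a = K_W·8F_aD/(πd³) = 1.1735 × 158.28 = 185.74 MPa
τ_m = K_s·8F_mD/(πd³) = 1.0592 × 494.03 = 523.27 MPa
Goodman: 1/n_f = τ_a/S_se + τ_m/S_su = 185.74/363 + 523.27/1040 = 0.51168 + 0.50314 = 1.0148
n_f = 1/1.0148 = 0.9854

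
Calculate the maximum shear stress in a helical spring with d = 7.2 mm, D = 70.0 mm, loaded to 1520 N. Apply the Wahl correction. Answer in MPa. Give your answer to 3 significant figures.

834 MPa

Spring index C = D/d = 70.0/7.2 = 9.7222
K_W = (4C−1)/(4C−4) + 0.615/C = 37.889/34.889 + 0.0633 = 1.1492
τ₀ = 8FD/(πd³) = 8·1520·70.0/(π·7.2³) = 851200/1172.6 = 725.91 MPa
τ_max = K·τ₀ = 1.1492 × 725.91 = 834.25 MPa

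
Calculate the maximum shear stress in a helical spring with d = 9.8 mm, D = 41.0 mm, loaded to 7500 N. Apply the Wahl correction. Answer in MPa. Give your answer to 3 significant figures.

Spring index C = D/d = 41.0/9.8 = 4.1837
K_W = (4C−1)/(4C−4) + 0.615/C = 15.735/12.735 + 0.1470 = 1.3826
τ₀ = 8FD/(πd³) = 8·7500·41.0/(π·9.8³) = 2.46e+06/2956.8 = 831.97 MPa
τ_max = K·τ₀ = 1.3826 × 831.97 = 1150.3 MPa

1150 MPa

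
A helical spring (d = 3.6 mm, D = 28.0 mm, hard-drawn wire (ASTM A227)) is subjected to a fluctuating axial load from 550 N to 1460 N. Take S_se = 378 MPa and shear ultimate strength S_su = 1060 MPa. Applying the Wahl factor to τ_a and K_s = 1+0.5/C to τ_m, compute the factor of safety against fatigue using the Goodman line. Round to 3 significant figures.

C = D/d = 28.0/3.6 = 7.7778; K_W = (4C−1)/(4C−4)+0.615/C = 1.1897; K_s = 1+0.5/C = 1.0643
F_a = (F_max−F_min)/2 = 455 N; F_m = (F_max+F_min)/2 = 1005 N
τ_a = K_W·8F_aD/(πd³) = 1.1897 × 695.35 = 827.27 MPa
τ_m = K_s·8F_mD/(πd³) = 1.0643 × 1535.9 = 1634.6 MPa
Goodman: 1/n_f = τ_a/S_se + τ_m/S_su = 827.27/378 + 1634.6/1060 = 2.18856 + 1.54209 = 3.7306
n_f = 1/3.7306 = 0.2681

0.268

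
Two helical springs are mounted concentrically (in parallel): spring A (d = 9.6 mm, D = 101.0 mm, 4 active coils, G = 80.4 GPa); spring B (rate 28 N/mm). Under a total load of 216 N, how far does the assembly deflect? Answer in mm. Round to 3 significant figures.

4.43 mm

k_A = Gd⁴/(8D³N_a) = (80.4×10³)(9.6⁴)/(8·101.0³·4) = 20.712 N/mm
Parallel: k_eq = 20.712 + 28 = 48.712 N/mm
δ = F/k_eq = 216/48.712 = 4.4342 mm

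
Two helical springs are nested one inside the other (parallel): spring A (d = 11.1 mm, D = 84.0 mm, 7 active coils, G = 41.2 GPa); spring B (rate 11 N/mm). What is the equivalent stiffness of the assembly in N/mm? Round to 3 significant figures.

29.8 N/mm

k_A = Gd⁴/(8D³N_a) = (41.2×10³)(11.1⁴)/(8·84.0³·7) = 18.844 N/mm
Parallel: k_eq = 18.844 + 11 = 29.844 N/mm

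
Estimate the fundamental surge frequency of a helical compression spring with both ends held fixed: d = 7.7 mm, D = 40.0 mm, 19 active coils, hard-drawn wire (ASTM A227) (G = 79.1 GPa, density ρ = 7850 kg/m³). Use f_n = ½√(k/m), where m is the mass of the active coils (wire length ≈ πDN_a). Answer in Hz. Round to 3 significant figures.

90.5 Hz

k = Gd⁴/(8D³N_a) = (79.1×10³)(7.7⁴)/(8·40.0³·19) = 28.584 N/mm = 28584 N/m
Wire length L = πDN_a = π·40.0·19 = 2387.6 mm
m = ρ·(πd²/4)·L = 7850 × 46.566×10⁻⁶ m² × 2.3876 m = 0.87278 kg
f_n = ½√(k/m) = 0.5·√(28584/0.87278) = 0.5·√(32750) = 90.485 Hz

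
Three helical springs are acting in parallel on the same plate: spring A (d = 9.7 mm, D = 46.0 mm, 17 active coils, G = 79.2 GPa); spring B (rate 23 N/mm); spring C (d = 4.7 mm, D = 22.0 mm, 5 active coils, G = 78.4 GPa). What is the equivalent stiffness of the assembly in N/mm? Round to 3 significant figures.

166 N/mm

k_A = Gd⁴/(8D³N_a) = (79.2×10³)(9.7⁴)/(8·46.0³·17) = 52.966 N/mm
k_C = Gd⁴/(8D³N_a) = (78.4×10³)(4.7⁴)/(8·22.0³·5) = 89.821 N/mm
Parallel: k_eq = 52.966 + 23 + 89.821 = 165.79 N/mm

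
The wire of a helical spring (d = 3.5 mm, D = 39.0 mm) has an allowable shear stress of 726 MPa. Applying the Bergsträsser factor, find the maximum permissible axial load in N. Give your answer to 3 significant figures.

C = D/d = 39.0/3.5 = 11.1429
K_B = (4C+2)/(4C−3) = 46.571/41.571 = 1.1203
τ_max = K·8FD/(πd³) → F_max = τ_allow·πd³/(8DK)
F_max = 726·π·3.5³/(8·39.0·1.1203) = 97789/349.53 = 279.78 N

280 N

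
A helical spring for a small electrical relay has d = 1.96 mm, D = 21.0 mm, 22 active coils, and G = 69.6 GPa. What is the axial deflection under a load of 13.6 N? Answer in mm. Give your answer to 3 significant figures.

k = Gd⁴/(8D³N_a) = (69.6×10³)(1.96⁴)/(8·21.0³·22) = 0.63018 N/mm
δ = F/k = 13.6 / 0.63018 = 21.581 mm

21.6 mm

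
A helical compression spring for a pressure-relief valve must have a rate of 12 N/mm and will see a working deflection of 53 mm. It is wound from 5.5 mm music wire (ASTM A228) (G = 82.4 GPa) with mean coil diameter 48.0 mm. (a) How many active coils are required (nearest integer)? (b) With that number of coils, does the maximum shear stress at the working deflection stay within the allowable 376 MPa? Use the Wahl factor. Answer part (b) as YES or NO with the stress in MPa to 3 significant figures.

N_a = Gd⁴/(8D³k) = (82.4×10³)(5.5⁴)/(8·48.0³·12) = 7.102 → N_a = 7
Actual rate k = Gd⁴/(8D³·7) = 12.175 N/mm
Working load F = kδ = 12.175·53 = 645.27 N
C = 48.0/5.5 = 8.7273; K_W = (4C−1)/(4C−4)+0.615/C = 1.1675
τ_max = K_W·8FD/(πd³) = 1.1675·474.06 = 553.48 MPa
τ_max > 376 MPa → exceeds allowable

(a) 7 coils; (b) NO, τ_max = 553 MPa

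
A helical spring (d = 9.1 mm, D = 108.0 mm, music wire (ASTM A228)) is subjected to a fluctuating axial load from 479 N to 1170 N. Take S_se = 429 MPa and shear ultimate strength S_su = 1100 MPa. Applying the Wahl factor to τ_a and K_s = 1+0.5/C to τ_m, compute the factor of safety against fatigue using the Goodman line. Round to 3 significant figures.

1.63

C = D/d = 108.0/9.1 = 11.8681; K_W = (4C−1)/(4C−4)+0.615/C = 1.1208; K_s = 1+0.5/C = 1.0421
F_a = (F_max−F_min)/2 = 345.5 N; F_m = (F_max+F_min)/2 = 824.5 N
τ_a = K_W·8F_aD/(πd³) = 1.1208 × 126.09 = 141.33 MPa
τ_m = K_s·8F_mD/(πd³) = 1.0421 × 300.91 = 313.58 MPa
Goodman: 1/n_f = τ_a/S_se + τ_m/S_su = 141.33/429 + 313.58/1100 = 0.32943 + 0.28508 = 0.61451
n_f = 1/0.61451 = 1.627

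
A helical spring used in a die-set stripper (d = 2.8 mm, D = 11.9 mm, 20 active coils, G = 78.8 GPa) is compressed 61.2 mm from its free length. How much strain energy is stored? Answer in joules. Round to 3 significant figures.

k = Gd⁴/(8D³N_a) = (78.8×10³)(2.8⁴)/(8·11.9³·20) = 17.964 N/mm
U = ½kδ² = 0.5 × 17.964 × 61.2² = 33641 N·mm = 33.641 J

33.6 J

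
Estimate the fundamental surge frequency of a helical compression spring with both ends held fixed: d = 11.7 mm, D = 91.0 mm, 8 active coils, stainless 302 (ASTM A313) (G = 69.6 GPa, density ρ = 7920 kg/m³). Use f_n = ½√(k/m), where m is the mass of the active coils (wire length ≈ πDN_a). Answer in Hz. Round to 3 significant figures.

58.9 Hz

k = Gd⁴/(8D³N_a) = (69.6×10³)(11.7⁴)/(8·91.0³·8) = 27.043 N/mm = 27043 N/m
Wire length L = πDN_a = π·91.0·8 = 2287.1 mm
m = ρ·(πd²/4)·L = 7920 × 107.51×10⁻⁶ m² × 2.2871 m = 1.9475 kg
f_n = ½√(k/m) = 0.5·√(27043/1.9475) = 0.5·√(13886) = 58.92 Hz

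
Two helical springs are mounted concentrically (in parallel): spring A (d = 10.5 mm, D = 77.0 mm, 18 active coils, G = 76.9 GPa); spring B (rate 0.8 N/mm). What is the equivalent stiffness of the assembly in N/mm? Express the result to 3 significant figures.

k_A = Gd⁴/(8D³N_a) = (76.9×10³)(10.5⁴)/(8·77.0³·18) = 14.218 N/mm
Parallel: k_eq = 14.218 + 0.8 = 15.018 N/mm

15.0 N/mm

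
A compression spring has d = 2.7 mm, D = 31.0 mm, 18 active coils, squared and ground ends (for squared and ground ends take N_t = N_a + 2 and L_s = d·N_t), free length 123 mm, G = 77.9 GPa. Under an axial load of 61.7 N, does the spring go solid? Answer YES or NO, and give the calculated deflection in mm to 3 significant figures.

k = Gd⁴/(8D³N_a) = (77.9×10³)(2.7⁴)/(8·31.0³·18) = 0.96504 N/mm
N_t = 20; L_s = 2.7·20 = 54 mm; δ_solid = L₀ − L_s = 123 − 54 = 69 mm
δ = F/k = 61.7/0.96504 = 63.935 mm
δ < δ_solid → spring does not go solid

NO, δ = 63.9 mm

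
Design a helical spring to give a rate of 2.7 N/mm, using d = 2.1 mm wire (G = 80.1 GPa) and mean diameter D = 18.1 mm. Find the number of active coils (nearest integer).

N_a = Gd⁴/(8D³k) = (80.1×10³ × 2.1⁴)/(8 × 18.1³ × 2.7)
    = 1.55779e+06 / 128082 = 12.16 → 12 coils

12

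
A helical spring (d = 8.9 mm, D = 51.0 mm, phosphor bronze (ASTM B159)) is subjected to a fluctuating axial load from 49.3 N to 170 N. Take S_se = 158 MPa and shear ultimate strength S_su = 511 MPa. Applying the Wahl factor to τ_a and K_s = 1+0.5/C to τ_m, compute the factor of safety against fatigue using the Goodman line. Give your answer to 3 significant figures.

C = D/d = 51.0/8.9 = 5.7303; K_W = (4C−1)/(4C−4)+0.615/C = 1.2659; K_s = 1+0.5/C = 1.0873
F_a = (F_max−F_min)/2 = 60.35 N; F_m = (F_max+F_min)/2 = 109.65 N
τ_a = K_W·8F_aD/(πd³) = 1.2659 × 11.118 = 14.074 MPa
τ_m = K_s·8F_mD/(πd³) = 1.0873 × 20.2 = 21.962 MPa
Goodman: 1/n_f = τ_a/S_se + τ_m/S_su = 14.074/158 + 21.962/511 = 0.08907 + 0.04298 = 0.13205
n_f = 1/0.13205 = 7.573

7.57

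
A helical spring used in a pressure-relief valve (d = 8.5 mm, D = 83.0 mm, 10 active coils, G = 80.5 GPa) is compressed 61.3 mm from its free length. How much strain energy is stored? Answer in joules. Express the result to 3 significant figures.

17.3 J

k = Gd⁴/(8D³N_a) = (80.5×10³)(8.5⁴)/(8·83.0³·10) = 9.1864 N/mm
U = ½kδ² = 0.5 × 9.1864 × 61.3² = 17260 N·mm = 17.26 J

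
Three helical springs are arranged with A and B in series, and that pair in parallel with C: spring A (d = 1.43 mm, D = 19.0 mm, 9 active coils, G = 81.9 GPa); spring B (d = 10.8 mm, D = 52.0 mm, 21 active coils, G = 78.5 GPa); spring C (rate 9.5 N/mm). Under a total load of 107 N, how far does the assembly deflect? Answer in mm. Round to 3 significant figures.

10.5 mm

k_A = Gd⁴/(8D³N_a) = (81.9×10³)(1.43⁴)/(8·19.0³·9) = 0.69348 N/mm
k_B = Gd⁴/(8D³N_a) = (78.5×10³)(10.8⁴)/(8·52.0³·21) = 45.211 N/mm
Springs A,B series: k_AB = 1/(1/0.69348+1/45.211) = 0.683 N/mm; parallel with C: k_eq = 0.683+9.5 = 10.183 N/mm
δ = F/k_eq = 107/10.183 = 10.508 mm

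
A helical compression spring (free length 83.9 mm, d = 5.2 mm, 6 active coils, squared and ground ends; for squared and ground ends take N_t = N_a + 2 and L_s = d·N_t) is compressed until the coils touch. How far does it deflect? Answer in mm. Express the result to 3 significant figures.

42.3 mm

N_t = 8; L_s = 5.2·8 = 41.6 mm
δ_solid = L₀ − L_s = 83.9 − 41.6 = 42.3 mm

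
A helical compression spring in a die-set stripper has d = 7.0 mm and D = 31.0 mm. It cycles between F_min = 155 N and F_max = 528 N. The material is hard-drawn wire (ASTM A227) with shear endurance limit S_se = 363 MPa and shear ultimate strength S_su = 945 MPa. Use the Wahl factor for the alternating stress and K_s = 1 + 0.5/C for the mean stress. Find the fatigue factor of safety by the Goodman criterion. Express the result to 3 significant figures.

3.95

C = D/d = 31.0/7.0 = 4.4286; K_W = (4C−1)/(4C−4)+0.615/C = 1.3576; K_s = 1+0.5/C = 1.1129
F_a = (F_max−F_min)/2 = 186.5 N; F_m = (F_max+F_min)/2 = 341.5 N
τ_a = K_W·8F_aD/(πd³) = 1.3576 × 42.923 = 58.273 MPa
τ_m = K_s·8F_mD/(πd³) = 1.1129 × 78.596 = 87.469 MPa
Goodman: 1/n_f = τ_a/S_se + τ_m/S_su = 58.273/363 + 87.469/945 = 0.16053 + 0.09256 = 0.25309
n_f = 1/0.25309 = 3.951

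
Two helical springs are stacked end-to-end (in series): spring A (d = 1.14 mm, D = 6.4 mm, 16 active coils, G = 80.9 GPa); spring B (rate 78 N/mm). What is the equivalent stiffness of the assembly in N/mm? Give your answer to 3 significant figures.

3.87 N/mm

k_A = Gd⁴/(8D³N_a) = (80.9×10³)(1.14⁴)/(8·6.4³·16) = 4.0721 N/mm
Series: 1/k_eq = 1/4.0721 + 1/78 = 0.25839; k_eq = 3.8701 N/mm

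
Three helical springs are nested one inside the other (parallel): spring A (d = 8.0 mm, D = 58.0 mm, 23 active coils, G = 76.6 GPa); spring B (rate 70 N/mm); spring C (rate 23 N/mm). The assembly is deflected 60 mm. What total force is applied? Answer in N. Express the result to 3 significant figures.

k_A = Gd⁴/(8D³N_a) = (76.6×10³)(8.0⁴)/(8·58.0³·23) = 8.7395 N/mm
Parallel: k_eq = 8.7395 + 70 + 23 = 101.74 N/mm
F = k_eq·δ = 101.74·60 = 6104.4 N

6100 N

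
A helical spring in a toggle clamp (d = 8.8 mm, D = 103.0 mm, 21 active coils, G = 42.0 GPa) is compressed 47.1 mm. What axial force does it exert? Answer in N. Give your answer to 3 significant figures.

64.6 N

k = Gd⁴/(8D³N_a) = (42.0×10³)(8.8⁴)/(8·103.0³·21) = 1.372 N/mm
F = k·δ = 1.372 × 47.1 = 64.622 N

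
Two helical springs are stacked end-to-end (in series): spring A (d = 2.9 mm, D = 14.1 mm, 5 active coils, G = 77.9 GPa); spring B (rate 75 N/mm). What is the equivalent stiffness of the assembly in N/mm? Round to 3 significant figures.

29.7 N/mm

k_A = Gd⁴/(8D³N_a) = (77.9×10³)(2.9⁴)/(8·14.1³·5) = 49.137 N/mm
Series: 1/k_eq = 1/49.137 + 1/75 = 0.033684; k_eq = 29.687 N/mm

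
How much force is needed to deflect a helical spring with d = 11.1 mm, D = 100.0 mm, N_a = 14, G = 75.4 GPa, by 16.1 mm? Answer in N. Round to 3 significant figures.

k = Gd⁴/(8D³N_a) = (75.4×10³)(11.1⁴)/(8·100.0³·14) = 10.22 N/mm
F = k·δ = 10.22 × 16.1 = 164.54 N

165 N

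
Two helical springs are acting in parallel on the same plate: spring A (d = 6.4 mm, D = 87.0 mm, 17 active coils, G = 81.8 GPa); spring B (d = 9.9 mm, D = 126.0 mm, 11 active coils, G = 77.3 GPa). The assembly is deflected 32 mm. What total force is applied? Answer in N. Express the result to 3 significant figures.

184 N

k_A = Gd⁴/(8D³N_a) = (81.8×10³)(6.4⁴)/(8·87.0³·17) = 1.5324 N/mm
k_B = Gd⁴/(8D³N_a) = (77.3×10³)(9.9⁴)/(8·126.0³·11) = 4.2182 N/mm
Parallel: k_eq = 1.5324 + 4.2182 = 5.7506 N/mm
F = k_eq·δ = 5.7506·32 = 184.02 N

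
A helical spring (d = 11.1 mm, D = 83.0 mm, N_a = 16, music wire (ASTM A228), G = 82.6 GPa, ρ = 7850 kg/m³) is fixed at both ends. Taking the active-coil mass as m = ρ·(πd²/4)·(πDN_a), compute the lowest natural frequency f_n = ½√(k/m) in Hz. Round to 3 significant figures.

k = Gd⁴/(8D³N_a) = (82.6×10³)(11.1⁴)/(8·83.0³·16) = 17.133 N/mm = 17133 N/m
Wire length L = πDN_a = π·83.0·16 = 4172 mm
m = ρ·(πd²/4)·L = 7850 × 96.769×10⁻⁶ m² × 4.172 m = 3.1692 kg
f_n = ½√(k/m) = 0.5·√(17133/3.1692) = 0.5·√(5406) = 36.763 Hz

36.8 Hz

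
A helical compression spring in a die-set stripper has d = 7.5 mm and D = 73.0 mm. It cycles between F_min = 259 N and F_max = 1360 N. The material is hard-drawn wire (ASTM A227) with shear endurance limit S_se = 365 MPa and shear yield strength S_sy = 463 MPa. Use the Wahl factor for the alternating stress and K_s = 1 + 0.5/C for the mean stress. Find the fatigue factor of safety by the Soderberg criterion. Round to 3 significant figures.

0.635

C = D/d = 73.0/7.5 = 9.7333; K_W = (4C−1)/(4C−4)+0.615/C = 1.1491; K_s = 1+0.5/C = 1.0514
F_a = (F_max−F_min)/2 = 550.5 N; F_m = (F_max+F_min)/2 = 809.5 N
τ_a = K_W·8F_aD/(πd³) = 1.1491 × 242.57 = 278.73 MPa
τ_m = K_s·8F_mD/(πd³) = 1.0514 × 356.69 = 375.02 MPa
Soderberg: 1/n_f = τ_a/S_se + τ_m/S_sy = 278.73/365 + 375.02/463 = 0.76364 + 0.80997 = 1.5736
n_f = 1/1.5736 = 0.6355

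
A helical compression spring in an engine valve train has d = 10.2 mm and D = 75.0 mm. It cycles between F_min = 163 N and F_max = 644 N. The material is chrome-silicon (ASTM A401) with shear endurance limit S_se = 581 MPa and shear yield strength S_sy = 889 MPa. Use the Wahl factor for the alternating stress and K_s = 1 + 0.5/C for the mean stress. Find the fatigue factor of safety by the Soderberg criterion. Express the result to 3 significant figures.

C = D/d = 75.0/10.2 = 7.3529; K_W = (4C−1)/(4C−4)+0.615/C = 1.2017; K_s = 1+0.5/C = 1.0680
F_a = (F_max−F_min)/2 = 240.5 N; F_m = (F_max+F_min)/2 = 403.5 N
τ_a = K_W·8F_aD/(πd³) = 1.2017 × 43.283 = 52.013 MPa
τ_m = K_s·8F_mD/(πd³) = 1.0680 × 72.618 = 77.556 MPa
Soderberg: 1/n_f = τ_a/S_se + τ_m/S_sy = 52.013/581 + 77.556/889 = 0.08952 + 0.08724 = 0.17676
n_f = 1/0.17676 = 5.657

5.66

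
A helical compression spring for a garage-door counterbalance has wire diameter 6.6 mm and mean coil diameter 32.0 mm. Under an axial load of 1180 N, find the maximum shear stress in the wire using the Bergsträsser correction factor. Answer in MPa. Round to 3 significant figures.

436 MPa

Spring index C = D/d = 32.0/6.6 = 4.8485
K_B = (4C+2)/(4C−3) = 21.394/16.394 = 1.3050
τ₀ = 8FD/(πd³) = 8·1180·32.0/(π·6.6³) = 302080/903.2 = 334.46 MPa
τ_max = K·τ₀ = 1.3050 × 334.46 = 436.46 MPa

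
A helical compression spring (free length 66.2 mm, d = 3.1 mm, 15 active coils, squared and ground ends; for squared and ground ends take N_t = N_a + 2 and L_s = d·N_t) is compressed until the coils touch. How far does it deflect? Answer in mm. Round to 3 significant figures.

N_t = 17; L_s = 3.1·17 = 52.7 mm
δ_solid = L₀ − L_s = 66.2 − 52.7 = 13.5 mm

13.5 mm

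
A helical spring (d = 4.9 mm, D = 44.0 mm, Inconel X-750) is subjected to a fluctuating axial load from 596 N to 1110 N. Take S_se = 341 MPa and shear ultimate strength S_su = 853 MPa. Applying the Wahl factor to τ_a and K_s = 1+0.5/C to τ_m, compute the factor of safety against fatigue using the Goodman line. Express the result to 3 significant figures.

0.544

C = D/d = 44.0/4.9 = 8.9796; K_W = (4C−1)/(4C−4)+0.615/C = 1.1625; K_s = 1+0.5/C = 1.0557
F_a = (F_max−F_min)/2 = 257 N; F_m = (F_max+F_min)/2 = 853 N
τ_a = K_W·8F_aD/(πd³) = 1.1625 × 244.76 = 284.53 MPa
τ_m = K_s·8F_mD/(πd³) = 1.0557 × 812.37 = 857.6 MPa
Goodman: 1/n_f = τ_a/S_se + τ_m/S_su = 284.53/341 + 857.6/853 = 0.83439 + 1.00540 = 1.8398
n_f = 1/1.8398 = 0.5435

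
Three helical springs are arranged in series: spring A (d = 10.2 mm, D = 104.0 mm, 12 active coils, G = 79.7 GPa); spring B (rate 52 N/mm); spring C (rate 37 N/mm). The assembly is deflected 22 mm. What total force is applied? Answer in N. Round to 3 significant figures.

128 N

k_A = Gd⁴/(8D³N_a) = (79.7×10³)(10.2⁴)/(8·104.0³·12) = 7.9889 N/mm
Series: 1/k_eq = 1/7.9889 + 1/52 + 1/37 = 0.17143; k_eq = 5.8332 N/mm
F = k_eq·δ = 5.8332·22 = 128.33 N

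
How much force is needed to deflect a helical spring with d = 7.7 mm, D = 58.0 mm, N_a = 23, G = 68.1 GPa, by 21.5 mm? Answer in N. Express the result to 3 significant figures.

143 N

k = Gd⁴/(8D³N_a) = (68.1×10³)(7.7⁴)/(8·58.0³·23) = 6.6682 N/mm
F = k·δ = 6.6682 × 21.5 = 143.37 N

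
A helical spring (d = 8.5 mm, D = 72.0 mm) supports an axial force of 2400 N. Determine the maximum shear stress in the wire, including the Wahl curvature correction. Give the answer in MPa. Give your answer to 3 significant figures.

840 MPa

Spring index C = D/d = 72.0/8.5 = 8.4706
K_W = (4C−1)/(4C−4) + 0.615/C = 32.882/29.882 + 0.0726 = 1.1730
τ₀ = 8FD/(πd³) = 8·2400·72.0/(π·8.5³) = 1.3824e+06/1929.3 = 716.52 MPa
τ_max = K·τ₀ = 1.1730 × 716.52 = 840.47 MPa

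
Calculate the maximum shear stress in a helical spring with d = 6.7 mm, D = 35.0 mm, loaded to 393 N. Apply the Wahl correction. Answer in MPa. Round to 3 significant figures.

151 MPa

Spring index C = D/d = 35.0/6.7 = 5.2239
K_W = (4C−1)/(4C−4) + 0.615/C = 19.896/16.896 + 0.1177 = 1.2953
τ₀ = 8FD/(πd³) = 8·393·35.0/(π·6.7³) = 110040/944.87 = 116.46 MPa
τ_max = K·τ₀ = 1.2953 × 116.46 = 150.85 MPa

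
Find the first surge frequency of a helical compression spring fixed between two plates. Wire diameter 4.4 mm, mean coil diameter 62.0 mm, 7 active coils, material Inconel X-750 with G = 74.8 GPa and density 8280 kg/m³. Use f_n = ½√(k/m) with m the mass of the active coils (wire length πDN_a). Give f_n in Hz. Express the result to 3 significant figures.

55.3 Hz

k = Gd⁴/(8D³N_a) = (74.8×10³)(4.4⁴)/(8·62.0³·7) = 2.1006 N/mm = 2100.6 N/m
Wire length L = πDN_a = π·62.0·7 = 1363.5 mm
m = ρ·(πd²/4)·L = 8280 × 15.205×10⁻⁶ m² × 1.3635 m = 0.17166 kg
f_n = ½√(k/m) = 0.5·√(2100.6/0.17166) = 0.5·√(12237) = 55.311 Hz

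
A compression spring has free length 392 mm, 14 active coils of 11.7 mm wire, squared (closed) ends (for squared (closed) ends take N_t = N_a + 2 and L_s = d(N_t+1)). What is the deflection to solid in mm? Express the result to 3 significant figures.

193 mm

N_t = 16; L_s = 11.7·17 = 198.9 mm
δ_solid = L₀ − L_s = 392 − 198.9 = 193.1 mm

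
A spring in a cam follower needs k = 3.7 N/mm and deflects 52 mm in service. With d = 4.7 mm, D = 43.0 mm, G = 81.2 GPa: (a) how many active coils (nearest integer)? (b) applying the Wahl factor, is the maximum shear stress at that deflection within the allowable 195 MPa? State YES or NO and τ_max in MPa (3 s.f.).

N_a = Gd⁴/(8D³k) = (81.2×10³)(4.7⁴)/(8·43.0³·3.7) = 16.84 → N_a = 17
Actual rate k = Gd⁴/(8D³·17) = 3.6644 N/mm
Working load F = kδ = 3.6644·52 = 190.55 N
C = 43.0/4.7 = 9.1489; K_W = (4C−1)/(4C−4)+0.615/C = 1.1593
τ_max = K_W·8FD/(πd³) = 1.1593·200.97 = 232.97 MPa
τ_max > 195 MPa → exceeds allowable

(a) 17 coils; (b) NO, τ_max = 233 MPa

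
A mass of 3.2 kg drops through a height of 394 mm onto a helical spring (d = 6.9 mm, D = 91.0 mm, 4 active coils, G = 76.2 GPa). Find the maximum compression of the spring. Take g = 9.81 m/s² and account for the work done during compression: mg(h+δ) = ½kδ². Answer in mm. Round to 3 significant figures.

63.3 mm

k = Gd⁴/(8D³N_a) = (76.2×10³)(6.9⁴)/(8·91.0³·4) = 7.1627 N/mm
W = mg = 3.2 × 9.81 = 31.392 N
½kδ² − Wδ − Wh = 0 → δ = (W + √(W² + 2kWh))/k
δ = (31.392 + √(985.46 + 177183))/7.1627 = (31.392 + 422.1)/7.1627 = 63.313 mm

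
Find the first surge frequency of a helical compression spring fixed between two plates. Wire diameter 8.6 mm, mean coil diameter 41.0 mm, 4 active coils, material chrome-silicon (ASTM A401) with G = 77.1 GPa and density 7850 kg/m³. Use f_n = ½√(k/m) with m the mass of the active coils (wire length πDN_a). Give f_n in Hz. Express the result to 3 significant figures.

k = Gd⁴/(8D³N_a) = (77.1×10³)(8.6⁴)/(8·41.0³·4) = 191.23 N/mm = 1.9123e+05 N/m
Wire length L = πDN_a = π·41.0·4 = 515.22 mm
m = ρ·(πd²/4)·L = 7850 × 58.088×10⁻⁶ m² × 0.51522 m = 0.23494 kg
f_n = ½√(k/m) = 0.5·√(1.9123e+05/0.23494) = 0.5·√(8.1395e+05) = 451.1 Hz

451 Hz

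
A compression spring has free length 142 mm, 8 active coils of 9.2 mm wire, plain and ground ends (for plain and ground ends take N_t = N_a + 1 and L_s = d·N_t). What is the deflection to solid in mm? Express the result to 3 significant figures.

N_t = 9; L_s = 9.2·9 = 82.8 mm
δ_solid = L₀ − L_s = 142 − 82.8 = 59.2 mm

59.2 mm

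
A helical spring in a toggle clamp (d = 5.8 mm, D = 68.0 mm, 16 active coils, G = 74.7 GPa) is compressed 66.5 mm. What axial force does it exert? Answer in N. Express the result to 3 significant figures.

k = Gd⁴/(8D³N_a) = (74.7×10³)(5.8⁴)/(8·68.0³·16) = 2.1004 N/mm
F = k·δ = 2.1004 × 66.5 = 139.67 N

140 N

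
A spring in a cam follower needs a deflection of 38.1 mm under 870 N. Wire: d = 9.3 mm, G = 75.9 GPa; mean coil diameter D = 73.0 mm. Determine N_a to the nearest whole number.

8

Required rate k = F/δ = 870/38.1 = 22.835 N/mm
N_a = Gd⁴/(8D³k) = (75.9×10³ × 9.3⁴)/(8 × 73.0³ × 22.835)
    = 5.67771e+08 / 7.10645e+07 = 7.99 → 8 coils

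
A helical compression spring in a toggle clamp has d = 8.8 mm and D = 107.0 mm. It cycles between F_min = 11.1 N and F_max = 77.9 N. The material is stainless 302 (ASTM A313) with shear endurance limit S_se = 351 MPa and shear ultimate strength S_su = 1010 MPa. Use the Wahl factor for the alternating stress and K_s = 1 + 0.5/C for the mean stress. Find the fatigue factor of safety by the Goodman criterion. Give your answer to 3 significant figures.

C = D/d = 107.0/8.8 = 12.1591; K_W = (4C−1)/(4C−4)+0.615/C = 1.1178; K_s = 1+0.5/C = 1.0411
F_a = (F_max−F_min)/2 = 33.4 N; F_m = (F_max+F_min)/2 = 44.5 N
τ_a = K_W·8F_aD/(πd³) = 1.1178 × 13.354 = 14.927 MPa
τ_m = K_s·8F_mD/(πd³) = 1.0411 × 17.792 = 18.524 MPa
Goodman: 1/n_f = τ_a/S_se + τ_m/S_su = 14.927/351 + 18.524/1010 = 0.04253 + 0.01834 = 0.060869
n_f = 1/0.060869 = 16.43

16.4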